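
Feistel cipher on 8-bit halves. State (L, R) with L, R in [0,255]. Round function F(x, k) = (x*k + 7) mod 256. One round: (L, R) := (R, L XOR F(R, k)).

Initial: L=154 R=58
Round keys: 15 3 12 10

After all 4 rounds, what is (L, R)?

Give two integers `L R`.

Answer: 248 97

Derivation:
Round 1 (k=15): L=58 R=247
Round 2 (k=3): L=247 R=214
Round 3 (k=12): L=214 R=248
Round 4 (k=10): L=248 R=97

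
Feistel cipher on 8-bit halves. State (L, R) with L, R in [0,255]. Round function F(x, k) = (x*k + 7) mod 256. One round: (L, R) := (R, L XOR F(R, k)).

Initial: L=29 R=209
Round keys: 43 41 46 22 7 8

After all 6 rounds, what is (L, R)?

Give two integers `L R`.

Answer: 229 107

Derivation:
Round 1 (k=43): L=209 R=63
Round 2 (k=41): L=63 R=207
Round 3 (k=46): L=207 R=6
Round 4 (k=22): L=6 R=68
Round 5 (k=7): L=68 R=229
Round 6 (k=8): L=229 R=107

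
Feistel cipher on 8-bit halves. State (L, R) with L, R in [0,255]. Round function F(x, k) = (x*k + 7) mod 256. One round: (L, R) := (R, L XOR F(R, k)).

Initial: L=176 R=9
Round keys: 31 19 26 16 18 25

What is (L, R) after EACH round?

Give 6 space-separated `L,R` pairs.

Round 1 (k=31): L=9 R=174
Round 2 (k=19): L=174 R=248
Round 3 (k=26): L=248 R=153
Round 4 (k=16): L=153 R=111
Round 5 (k=18): L=111 R=76
Round 6 (k=25): L=76 R=28

Answer: 9,174 174,248 248,153 153,111 111,76 76,28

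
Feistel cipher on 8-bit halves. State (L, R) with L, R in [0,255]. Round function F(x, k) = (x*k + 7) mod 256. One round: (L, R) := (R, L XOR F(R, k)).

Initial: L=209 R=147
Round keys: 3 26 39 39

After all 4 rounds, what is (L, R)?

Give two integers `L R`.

Round 1 (k=3): L=147 R=17
Round 2 (k=26): L=17 R=82
Round 3 (k=39): L=82 R=148
Round 4 (k=39): L=148 R=193

Answer: 148 193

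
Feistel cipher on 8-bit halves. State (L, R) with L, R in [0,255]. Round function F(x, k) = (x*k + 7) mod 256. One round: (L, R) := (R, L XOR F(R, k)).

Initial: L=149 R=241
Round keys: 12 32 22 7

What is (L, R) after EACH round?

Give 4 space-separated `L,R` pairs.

Answer: 241,198 198,54 54,109 109,52

Derivation:
Round 1 (k=12): L=241 R=198
Round 2 (k=32): L=198 R=54
Round 3 (k=22): L=54 R=109
Round 4 (k=7): L=109 R=52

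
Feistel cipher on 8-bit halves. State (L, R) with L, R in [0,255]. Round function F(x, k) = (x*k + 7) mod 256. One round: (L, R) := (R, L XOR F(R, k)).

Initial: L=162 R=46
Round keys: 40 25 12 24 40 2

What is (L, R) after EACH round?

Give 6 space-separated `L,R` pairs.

Round 1 (k=40): L=46 R=149
Round 2 (k=25): L=149 R=186
Round 3 (k=12): L=186 R=42
Round 4 (k=24): L=42 R=77
Round 5 (k=40): L=77 R=37
Round 6 (k=2): L=37 R=28

Answer: 46,149 149,186 186,42 42,77 77,37 37,28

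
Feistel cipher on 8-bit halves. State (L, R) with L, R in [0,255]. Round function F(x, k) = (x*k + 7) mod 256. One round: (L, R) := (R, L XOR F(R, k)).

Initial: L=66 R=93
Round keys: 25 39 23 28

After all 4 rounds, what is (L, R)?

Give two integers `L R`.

Answer: 61 183

Derivation:
Round 1 (k=25): L=93 R=94
Round 2 (k=39): L=94 R=4
Round 3 (k=23): L=4 R=61
Round 4 (k=28): L=61 R=183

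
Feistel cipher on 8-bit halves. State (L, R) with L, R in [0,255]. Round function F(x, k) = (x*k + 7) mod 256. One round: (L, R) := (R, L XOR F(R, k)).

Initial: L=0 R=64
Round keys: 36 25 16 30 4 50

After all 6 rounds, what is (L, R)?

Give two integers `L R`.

Answer: 171 220

Derivation:
Round 1 (k=36): L=64 R=7
Round 2 (k=25): L=7 R=246
Round 3 (k=16): L=246 R=96
Round 4 (k=30): L=96 R=177
Round 5 (k=4): L=177 R=171
Round 6 (k=50): L=171 R=220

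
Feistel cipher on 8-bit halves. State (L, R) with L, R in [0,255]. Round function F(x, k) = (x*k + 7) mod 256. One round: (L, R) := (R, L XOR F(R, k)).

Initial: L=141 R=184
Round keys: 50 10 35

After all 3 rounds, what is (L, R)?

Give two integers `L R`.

Answer: 115 186

Derivation:
Round 1 (k=50): L=184 R=122
Round 2 (k=10): L=122 R=115
Round 3 (k=35): L=115 R=186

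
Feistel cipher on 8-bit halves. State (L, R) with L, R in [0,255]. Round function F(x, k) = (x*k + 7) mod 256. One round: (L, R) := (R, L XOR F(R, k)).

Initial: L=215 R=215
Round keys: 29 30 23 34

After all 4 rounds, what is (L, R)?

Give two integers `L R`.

Answer: 184 157

Derivation:
Round 1 (k=29): L=215 R=181
Round 2 (k=30): L=181 R=234
Round 3 (k=23): L=234 R=184
Round 4 (k=34): L=184 R=157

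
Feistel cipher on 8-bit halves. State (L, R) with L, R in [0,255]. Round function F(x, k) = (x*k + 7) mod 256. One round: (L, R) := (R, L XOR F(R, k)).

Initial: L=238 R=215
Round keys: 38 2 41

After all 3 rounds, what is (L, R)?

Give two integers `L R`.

Answer: 146 118

Derivation:
Round 1 (k=38): L=215 R=31
Round 2 (k=2): L=31 R=146
Round 3 (k=41): L=146 R=118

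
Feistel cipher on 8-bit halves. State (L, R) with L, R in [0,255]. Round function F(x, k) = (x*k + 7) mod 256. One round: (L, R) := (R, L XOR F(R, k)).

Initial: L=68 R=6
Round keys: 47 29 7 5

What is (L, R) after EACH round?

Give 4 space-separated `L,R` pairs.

Round 1 (k=47): L=6 R=101
Round 2 (k=29): L=101 R=126
Round 3 (k=7): L=126 R=28
Round 4 (k=5): L=28 R=237

Answer: 6,101 101,126 126,28 28,237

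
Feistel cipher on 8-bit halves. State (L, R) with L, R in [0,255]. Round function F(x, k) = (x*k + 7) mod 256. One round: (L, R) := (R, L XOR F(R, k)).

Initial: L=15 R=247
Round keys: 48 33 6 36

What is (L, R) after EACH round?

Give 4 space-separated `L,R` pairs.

Answer: 247,88 88,168 168,175 175,11

Derivation:
Round 1 (k=48): L=247 R=88
Round 2 (k=33): L=88 R=168
Round 3 (k=6): L=168 R=175
Round 4 (k=36): L=175 R=11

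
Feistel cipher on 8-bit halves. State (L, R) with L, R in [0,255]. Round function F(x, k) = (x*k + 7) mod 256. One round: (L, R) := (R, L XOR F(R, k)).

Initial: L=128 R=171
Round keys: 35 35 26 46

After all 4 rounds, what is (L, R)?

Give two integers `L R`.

Answer: 231 157

Derivation:
Round 1 (k=35): L=171 R=232
Round 2 (k=35): L=232 R=20
Round 3 (k=26): L=20 R=231
Round 4 (k=46): L=231 R=157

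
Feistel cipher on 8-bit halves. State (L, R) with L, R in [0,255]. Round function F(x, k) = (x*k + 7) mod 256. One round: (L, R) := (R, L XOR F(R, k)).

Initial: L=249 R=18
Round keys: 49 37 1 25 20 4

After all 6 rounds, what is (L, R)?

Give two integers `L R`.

Answer: 163 197

Derivation:
Round 1 (k=49): L=18 R=128
Round 2 (k=37): L=128 R=149
Round 3 (k=1): L=149 R=28
Round 4 (k=25): L=28 R=86
Round 5 (k=20): L=86 R=163
Round 6 (k=4): L=163 R=197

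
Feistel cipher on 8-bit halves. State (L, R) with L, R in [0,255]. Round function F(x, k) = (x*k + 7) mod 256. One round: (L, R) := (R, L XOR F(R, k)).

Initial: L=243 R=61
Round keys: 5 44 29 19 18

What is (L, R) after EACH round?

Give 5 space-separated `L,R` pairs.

Answer: 61,203 203,214 214,142 142,71 71,139

Derivation:
Round 1 (k=5): L=61 R=203
Round 2 (k=44): L=203 R=214
Round 3 (k=29): L=214 R=142
Round 4 (k=19): L=142 R=71
Round 5 (k=18): L=71 R=139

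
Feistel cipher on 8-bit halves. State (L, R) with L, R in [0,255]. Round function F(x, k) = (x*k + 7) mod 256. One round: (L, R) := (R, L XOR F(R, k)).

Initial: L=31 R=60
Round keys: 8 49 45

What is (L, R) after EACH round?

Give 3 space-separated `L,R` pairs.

Round 1 (k=8): L=60 R=248
Round 2 (k=49): L=248 R=67
Round 3 (k=45): L=67 R=54

Answer: 60,248 248,67 67,54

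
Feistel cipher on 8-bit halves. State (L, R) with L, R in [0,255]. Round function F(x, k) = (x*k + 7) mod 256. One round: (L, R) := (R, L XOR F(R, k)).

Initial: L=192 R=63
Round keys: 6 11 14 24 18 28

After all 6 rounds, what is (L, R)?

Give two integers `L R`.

Answer: 135 129

Derivation:
Round 1 (k=6): L=63 R=65
Round 2 (k=11): L=65 R=237
Round 3 (k=14): L=237 R=188
Round 4 (k=24): L=188 R=74
Round 5 (k=18): L=74 R=135
Round 6 (k=28): L=135 R=129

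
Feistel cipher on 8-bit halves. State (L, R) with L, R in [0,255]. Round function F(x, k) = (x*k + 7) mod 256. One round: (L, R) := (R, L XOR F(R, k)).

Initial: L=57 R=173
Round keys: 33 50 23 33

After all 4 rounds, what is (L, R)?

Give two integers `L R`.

Answer: 198 113

Derivation:
Round 1 (k=33): L=173 R=109
Round 2 (k=50): L=109 R=252
Round 3 (k=23): L=252 R=198
Round 4 (k=33): L=198 R=113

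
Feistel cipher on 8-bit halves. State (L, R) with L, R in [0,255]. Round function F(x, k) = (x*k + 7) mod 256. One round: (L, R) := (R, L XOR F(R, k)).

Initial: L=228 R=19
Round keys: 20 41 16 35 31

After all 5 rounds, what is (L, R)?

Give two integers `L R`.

Round 1 (k=20): L=19 R=103
Round 2 (k=41): L=103 R=149
Round 3 (k=16): L=149 R=48
Round 4 (k=35): L=48 R=2
Round 5 (k=31): L=2 R=117

Answer: 2 117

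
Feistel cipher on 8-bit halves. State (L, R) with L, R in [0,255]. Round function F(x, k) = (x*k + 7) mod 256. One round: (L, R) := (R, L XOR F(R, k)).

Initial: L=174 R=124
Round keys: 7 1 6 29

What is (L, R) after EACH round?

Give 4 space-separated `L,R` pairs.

Answer: 124,197 197,176 176,226 226,17

Derivation:
Round 1 (k=7): L=124 R=197
Round 2 (k=1): L=197 R=176
Round 3 (k=6): L=176 R=226
Round 4 (k=29): L=226 R=17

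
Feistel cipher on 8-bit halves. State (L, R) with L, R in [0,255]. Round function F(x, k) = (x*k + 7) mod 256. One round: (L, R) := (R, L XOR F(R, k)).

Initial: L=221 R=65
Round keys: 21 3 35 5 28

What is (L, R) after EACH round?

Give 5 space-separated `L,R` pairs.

Answer: 65,129 129,203 203,73 73,191 191,162

Derivation:
Round 1 (k=21): L=65 R=129
Round 2 (k=3): L=129 R=203
Round 3 (k=35): L=203 R=73
Round 4 (k=5): L=73 R=191
Round 5 (k=28): L=191 R=162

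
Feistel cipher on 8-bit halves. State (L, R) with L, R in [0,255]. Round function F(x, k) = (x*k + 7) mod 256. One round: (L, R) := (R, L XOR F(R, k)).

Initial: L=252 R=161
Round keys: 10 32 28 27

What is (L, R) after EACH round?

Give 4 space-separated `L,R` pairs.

Answer: 161,173 173,6 6,2 2,59

Derivation:
Round 1 (k=10): L=161 R=173
Round 2 (k=32): L=173 R=6
Round 3 (k=28): L=6 R=2
Round 4 (k=27): L=2 R=59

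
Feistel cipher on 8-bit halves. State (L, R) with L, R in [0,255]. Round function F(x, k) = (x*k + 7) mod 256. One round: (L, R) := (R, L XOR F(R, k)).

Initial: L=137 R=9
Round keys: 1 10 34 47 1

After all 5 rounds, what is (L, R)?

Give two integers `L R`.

Round 1 (k=1): L=9 R=153
Round 2 (k=10): L=153 R=8
Round 3 (k=34): L=8 R=142
Round 4 (k=47): L=142 R=17
Round 5 (k=1): L=17 R=150

Answer: 17 150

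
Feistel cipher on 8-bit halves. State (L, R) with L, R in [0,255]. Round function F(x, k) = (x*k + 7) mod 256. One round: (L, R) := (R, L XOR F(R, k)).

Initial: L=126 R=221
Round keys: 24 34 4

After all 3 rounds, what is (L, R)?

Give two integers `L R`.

Round 1 (k=24): L=221 R=193
Round 2 (k=34): L=193 R=116
Round 3 (k=4): L=116 R=22

Answer: 116 22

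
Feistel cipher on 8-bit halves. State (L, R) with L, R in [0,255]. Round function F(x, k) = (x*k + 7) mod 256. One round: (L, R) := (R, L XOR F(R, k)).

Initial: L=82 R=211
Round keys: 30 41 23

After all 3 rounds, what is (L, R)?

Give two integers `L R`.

Answer: 65 77

Derivation:
Round 1 (k=30): L=211 R=147
Round 2 (k=41): L=147 R=65
Round 3 (k=23): L=65 R=77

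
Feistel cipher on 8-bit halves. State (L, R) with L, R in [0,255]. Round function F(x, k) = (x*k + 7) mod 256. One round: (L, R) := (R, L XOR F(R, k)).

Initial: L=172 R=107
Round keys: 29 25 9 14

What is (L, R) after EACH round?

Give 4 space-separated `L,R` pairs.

Round 1 (k=29): L=107 R=138
Round 2 (k=25): L=138 R=234
Round 3 (k=9): L=234 R=203
Round 4 (k=14): L=203 R=203

Answer: 107,138 138,234 234,203 203,203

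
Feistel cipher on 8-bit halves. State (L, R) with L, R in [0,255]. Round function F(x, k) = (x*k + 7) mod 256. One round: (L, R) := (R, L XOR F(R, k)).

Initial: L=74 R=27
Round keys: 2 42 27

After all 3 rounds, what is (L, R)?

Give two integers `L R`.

Answer: 150 174

Derivation:
Round 1 (k=2): L=27 R=119
Round 2 (k=42): L=119 R=150
Round 3 (k=27): L=150 R=174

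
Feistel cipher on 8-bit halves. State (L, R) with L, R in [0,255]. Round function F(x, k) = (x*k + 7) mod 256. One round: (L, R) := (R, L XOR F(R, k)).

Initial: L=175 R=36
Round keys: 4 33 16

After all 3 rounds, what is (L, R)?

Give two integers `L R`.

Answer: 27 143

Derivation:
Round 1 (k=4): L=36 R=56
Round 2 (k=33): L=56 R=27
Round 3 (k=16): L=27 R=143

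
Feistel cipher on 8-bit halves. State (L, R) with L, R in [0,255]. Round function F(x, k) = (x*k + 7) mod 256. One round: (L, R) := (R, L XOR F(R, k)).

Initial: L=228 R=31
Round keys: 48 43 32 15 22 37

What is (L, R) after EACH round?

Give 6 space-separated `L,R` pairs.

Round 1 (k=48): L=31 R=51
Round 2 (k=43): L=51 R=135
Round 3 (k=32): L=135 R=212
Round 4 (k=15): L=212 R=244
Round 5 (k=22): L=244 R=43
Round 6 (k=37): L=43 R=202

Answer: 31,51 51,135 135,212 212,244 244,43 43,202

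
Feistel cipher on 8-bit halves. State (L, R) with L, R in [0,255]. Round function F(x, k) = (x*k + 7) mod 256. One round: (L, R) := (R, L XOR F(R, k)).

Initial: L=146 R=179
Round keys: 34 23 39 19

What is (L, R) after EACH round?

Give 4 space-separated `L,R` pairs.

Answer: 179,95 95,35 35,3 3,99

Derivation:
Round 1 (k=34): L=179 R=95
Round 2 (k=23): L=95 R=35
Round 3 (k=39): L=35 R=3
Round 4 (k=19): L=3 R=99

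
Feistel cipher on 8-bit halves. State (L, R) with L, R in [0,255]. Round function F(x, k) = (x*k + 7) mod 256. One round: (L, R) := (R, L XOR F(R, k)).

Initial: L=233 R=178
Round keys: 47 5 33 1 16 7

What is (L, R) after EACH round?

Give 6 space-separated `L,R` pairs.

Round 1 (k=47): L=178 R=92
Round 2 (k=5): L=92 R=97
Round 3 (k=33): L=97 R=212
Round 4 (k=1): L=212 R=186
Round 5 (k=16): L=186 R=115
Round 6 (k=7): L=115 R=150

Answer: 178,92 92,97 97,212 212,186 186,115 115,150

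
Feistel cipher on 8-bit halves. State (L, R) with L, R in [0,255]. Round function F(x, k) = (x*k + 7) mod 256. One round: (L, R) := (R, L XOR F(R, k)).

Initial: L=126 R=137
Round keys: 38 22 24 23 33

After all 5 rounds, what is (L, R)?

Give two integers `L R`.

Answer: 195 14

Derivation:
Round 1 (k=38): L=137 R=35
Round 2 (k=22): L=35 R=128
Round 3 (k=24): L=128 R=36
Round 4 (k=23): L=36 R=195
Round 5 (k=33): L=195 R=14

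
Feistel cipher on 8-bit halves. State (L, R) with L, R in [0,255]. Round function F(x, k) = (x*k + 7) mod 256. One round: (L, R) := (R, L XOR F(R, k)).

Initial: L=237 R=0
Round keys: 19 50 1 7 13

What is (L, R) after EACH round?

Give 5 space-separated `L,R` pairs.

Round 1 (k=19): L=0 R=234
Round 2 (k=50): L=234 R=187
Round 3 (k=1): L=187 R=40
Round 4 (k=7): L=40 R=164
Round 5 (k=13): L=164 R=115

Answer: 0,234 234,187 187,40 40,164 164,115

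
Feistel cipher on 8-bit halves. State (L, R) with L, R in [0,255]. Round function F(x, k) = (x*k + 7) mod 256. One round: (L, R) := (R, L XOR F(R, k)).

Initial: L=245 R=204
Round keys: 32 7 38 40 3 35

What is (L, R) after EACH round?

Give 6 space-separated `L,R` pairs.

Answer: 204,114 114,233 233,239 239,182 182,198 198,175

Derivation:
Round 1 (k=32): L=204 R=114
Round 2 (k=7): L=114 R=233
Round 3 (k=38): L=233 R=239
Round 4 (k=40): L=239 R=182
Round 5 (k=3): L=182 R=198
Round 6 (k=35): L=198 R=175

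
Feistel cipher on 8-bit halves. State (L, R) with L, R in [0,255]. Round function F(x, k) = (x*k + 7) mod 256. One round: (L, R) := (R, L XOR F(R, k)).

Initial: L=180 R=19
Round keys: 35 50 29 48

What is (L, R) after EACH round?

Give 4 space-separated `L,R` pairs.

Round 1 (k=35): L=19 R=20
Round 2 (k=50): L=20 R=252
Round 3 (k=29): L=252 R=135
Round 4 (k=48): L=135 R=171

Answer: 19,20 20,252 252,135 135,171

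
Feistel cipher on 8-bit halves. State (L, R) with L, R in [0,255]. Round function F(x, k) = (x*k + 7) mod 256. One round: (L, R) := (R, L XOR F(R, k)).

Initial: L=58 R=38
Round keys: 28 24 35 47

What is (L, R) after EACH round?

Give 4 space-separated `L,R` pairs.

Answer: 38,21 21,217 217,167 167,105

Derivation:
Round 1 (k=28): L=38 R=21
Round 2 (k=24): L=21 R=217
Round 3 (k=35): L=217 R=167
Round 4 (k=47): L=167 R=105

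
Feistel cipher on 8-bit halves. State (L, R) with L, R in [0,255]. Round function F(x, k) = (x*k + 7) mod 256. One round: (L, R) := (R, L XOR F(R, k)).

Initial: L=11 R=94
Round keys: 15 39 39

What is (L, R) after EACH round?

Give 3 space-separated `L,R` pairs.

Answer: 94,130 130,139 139,182

Derivation:
Round 1 (k=15): L=94 R=130
Round 2 (k=39): L=130 R=139
Round 3 (k=39): L=139 R=182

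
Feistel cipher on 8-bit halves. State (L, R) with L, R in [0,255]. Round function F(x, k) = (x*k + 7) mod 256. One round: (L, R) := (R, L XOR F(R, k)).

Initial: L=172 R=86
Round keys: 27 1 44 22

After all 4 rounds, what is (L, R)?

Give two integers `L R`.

Round 1 (k=27): L=86 R=181
Round 2 (k=1): L=181 R=234
Round 3 (k=44): L=234 R=138
Round 4 (k=22): L=138 R=9

Answer: 138 9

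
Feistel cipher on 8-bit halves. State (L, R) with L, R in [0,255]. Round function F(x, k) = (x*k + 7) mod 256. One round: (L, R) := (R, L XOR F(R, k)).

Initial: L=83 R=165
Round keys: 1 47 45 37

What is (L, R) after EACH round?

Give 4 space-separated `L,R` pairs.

Answer: 165,255 255,125 125,255 255,159

Derivation:
Round 1 (k=1): L=165 R=255
Round 2 (k=47): L=255 R=125
Round 3 (k=45): L=125 R=255
Round 4 (k=37): L=255 R=159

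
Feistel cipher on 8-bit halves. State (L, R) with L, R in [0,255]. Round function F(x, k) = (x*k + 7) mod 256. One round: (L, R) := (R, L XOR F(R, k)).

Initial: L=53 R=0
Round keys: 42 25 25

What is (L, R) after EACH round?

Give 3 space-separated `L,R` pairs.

Answer: 0,50 50,233 233,250

Derivation:
Round 1 (k=42): L=0 R=50
Round 2 (k=25): L=50 R=233
Round 3 (k=25): L=233 R=250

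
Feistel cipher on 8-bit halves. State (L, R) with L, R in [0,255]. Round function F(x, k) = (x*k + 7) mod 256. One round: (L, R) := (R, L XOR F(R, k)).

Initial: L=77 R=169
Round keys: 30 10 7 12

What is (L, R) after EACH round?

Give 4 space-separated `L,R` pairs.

Answer: 169,152 152,94 94,1 1,77

Derivation:
Round 1 (k=30): L=169 R=152
Round 2 (k=10): L=152 R=94
Round 3 (k=7): L=94 R=1
Round 4 (k=12): L=1 R=77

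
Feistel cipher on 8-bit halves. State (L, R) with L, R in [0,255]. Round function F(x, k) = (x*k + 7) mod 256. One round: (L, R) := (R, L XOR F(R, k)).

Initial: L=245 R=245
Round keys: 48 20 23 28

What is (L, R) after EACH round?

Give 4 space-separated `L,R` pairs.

Round 1 (k=48): L=245 R=2
Round 2 (k=20): L=2 R=218
Round 3 (k=23): L=218 R=159
Round 4 (k=28): L=159 R=177

Answer: 245,2 2,218 218,159 159,177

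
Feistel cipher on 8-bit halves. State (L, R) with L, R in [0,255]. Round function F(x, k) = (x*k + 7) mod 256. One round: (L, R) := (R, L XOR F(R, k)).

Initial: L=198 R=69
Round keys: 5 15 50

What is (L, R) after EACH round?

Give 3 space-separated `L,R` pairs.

Round 1 (k=5): L=69 R=166
Round 2 (k=15): L=166 R=132
Round 3 (k=50): L=132 R=105

Answer: 69,166 166,132 132,105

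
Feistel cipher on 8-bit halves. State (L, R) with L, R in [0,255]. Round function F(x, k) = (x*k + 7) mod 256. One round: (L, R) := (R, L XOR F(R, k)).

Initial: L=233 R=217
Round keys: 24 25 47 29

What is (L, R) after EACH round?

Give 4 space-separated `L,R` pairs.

Answer: 217,182 182,20 20,5 5,140

Derivation:
Round 1 (k=24): L=217 R=182
Round 2 (k=25): L=182 R=20
Round 3 (k=47): L=20 R=5
Round 4 (k=29): L=5 R=140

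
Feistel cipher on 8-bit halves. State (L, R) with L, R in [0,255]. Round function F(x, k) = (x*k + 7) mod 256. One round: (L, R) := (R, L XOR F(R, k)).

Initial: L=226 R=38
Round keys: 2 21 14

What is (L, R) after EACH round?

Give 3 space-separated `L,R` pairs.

Answer: 38,177 177,170 170,226

Derivation:
Round 1 (k=2): L=38 R=177
Round 2 (k=21): L=177 R=170
Round 3 (k=14): L=170 R=226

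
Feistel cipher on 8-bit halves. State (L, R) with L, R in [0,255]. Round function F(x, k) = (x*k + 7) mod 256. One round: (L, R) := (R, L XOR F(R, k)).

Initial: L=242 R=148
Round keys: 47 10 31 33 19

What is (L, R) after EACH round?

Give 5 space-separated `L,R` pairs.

Answer: 148,193 193,5 5,99 99,207 207,7

Derivation:
Round 1 (k=47): L=148 R=193
Round 2 (k=10): L=193 R=5
Round 3 (k=31): L=5 R=99
Round 4 (k=33): L=99 R=207
Round 5 (k=19): L=207 R=7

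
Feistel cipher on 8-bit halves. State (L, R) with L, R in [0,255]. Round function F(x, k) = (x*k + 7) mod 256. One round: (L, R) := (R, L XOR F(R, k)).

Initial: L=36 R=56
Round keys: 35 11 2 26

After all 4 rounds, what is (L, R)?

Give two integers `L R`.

Answer: 252 167

Derivation:
Round 1 (k=35): L=56 R=139
Round 2 (k=11): L=139 R=56
Round 3 (k=2): L=56 R=252
Round 4 (k=26): L=252 R=167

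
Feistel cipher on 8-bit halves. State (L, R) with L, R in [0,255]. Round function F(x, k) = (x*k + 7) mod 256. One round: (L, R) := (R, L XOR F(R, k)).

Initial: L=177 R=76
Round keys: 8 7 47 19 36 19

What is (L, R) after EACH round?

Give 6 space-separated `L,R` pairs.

Round 1 (k=8): L=76 R=214
Round 2 (k=7): L=214 R=173
Round 3 (k=47): L=173 R=28
Round 4 (k=19): L=28 R=182
Round 5 (k=36): L=182 R=131
Round 6 (k=19): L=131 R=118

Answer: 76,214 214,173 173,28 28,182 182,131 131,118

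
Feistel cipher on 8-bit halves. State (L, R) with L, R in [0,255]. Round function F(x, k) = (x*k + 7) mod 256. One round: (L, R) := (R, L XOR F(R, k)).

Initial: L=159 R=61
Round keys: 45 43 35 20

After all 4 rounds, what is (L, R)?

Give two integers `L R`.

Round 1 (k=45): L=61 R=95
Round 2 (k=43): L=95 R=193
Round 3 (k=35): L=193 R=53
Round 4 (k=20): L=53 R=234

Answer: 53 234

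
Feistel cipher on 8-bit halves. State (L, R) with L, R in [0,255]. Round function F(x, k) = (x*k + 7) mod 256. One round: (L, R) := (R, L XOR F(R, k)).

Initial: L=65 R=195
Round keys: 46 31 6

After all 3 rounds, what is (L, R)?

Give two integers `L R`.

Round 1 (k=46): L=195 R=80
Round 2 (k=31): L=80 R=116
Round 3 (k=6): L=116 R=239

Answer: 116 239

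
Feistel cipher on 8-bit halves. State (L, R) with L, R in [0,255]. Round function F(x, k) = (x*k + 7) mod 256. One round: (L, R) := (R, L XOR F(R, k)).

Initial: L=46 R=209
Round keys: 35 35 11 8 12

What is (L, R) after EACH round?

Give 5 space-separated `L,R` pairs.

Answer: 209,180 180,114 114,89 89,189 189,186

Derivation:
Round 1 (k=35): L=209 R=180
Round 2 (k=35): L=180 R=114
Round 3 (k=11): L=114 R=89
Round 4 (k=8): L=89 R=189
Round 5 (k=12): L=189 R=186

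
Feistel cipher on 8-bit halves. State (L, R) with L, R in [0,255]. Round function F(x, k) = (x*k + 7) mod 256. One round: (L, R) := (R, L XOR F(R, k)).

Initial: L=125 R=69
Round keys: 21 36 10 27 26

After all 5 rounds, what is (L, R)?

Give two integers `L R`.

Answer: 79 243

Derivation:
Round 1 (k=21): L=69 R=205
Round 2 (k=36): L=205 R=158
Round 3 (k=10): L=158 R=254
Round 4 (k=27): L=254 R=79
Round 5 (k=26): L=79 R=243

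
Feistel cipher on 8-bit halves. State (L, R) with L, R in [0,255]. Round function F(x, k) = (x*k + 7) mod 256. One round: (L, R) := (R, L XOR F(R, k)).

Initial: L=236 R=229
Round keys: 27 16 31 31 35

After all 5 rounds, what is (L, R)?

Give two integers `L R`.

Answer: 98 42

Derivation:
Round 1 (k=27): L=229 R=194
Round 2 (k=16): L=194 R=194
Round 3 (k=31): L=194 R=71
Round 4 (k=31): L=71 R=98
Round 5 (k=35): L=98 R=42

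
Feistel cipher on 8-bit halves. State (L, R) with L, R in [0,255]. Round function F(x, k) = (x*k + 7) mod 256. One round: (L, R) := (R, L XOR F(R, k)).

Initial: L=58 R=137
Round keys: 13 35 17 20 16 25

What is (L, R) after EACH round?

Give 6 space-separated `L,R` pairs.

Answer: 137,198 198,144 144,81 81,203 203,230 230,182

Derivation:
Round 1 (k=13): L=137 R=198
Round 2 (k=35): L=198 R=144
Round 3 (k=17): L=144 R=81
Round 4 (k=20): L=81 R=203
Round 5 (k=16): L=203 R=230
Round 6 (k=25): L=230 R=182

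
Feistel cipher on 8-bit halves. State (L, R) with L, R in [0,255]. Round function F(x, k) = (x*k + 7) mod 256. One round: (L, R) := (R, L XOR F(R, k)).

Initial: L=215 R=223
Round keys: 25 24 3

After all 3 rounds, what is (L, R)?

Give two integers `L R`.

Answer: 128 158

Derivation:
Round 1 (k=25): L=223 R=25
Round 2 (k=24): L=25 R=128
Round 3 (k=3): L=128 R=158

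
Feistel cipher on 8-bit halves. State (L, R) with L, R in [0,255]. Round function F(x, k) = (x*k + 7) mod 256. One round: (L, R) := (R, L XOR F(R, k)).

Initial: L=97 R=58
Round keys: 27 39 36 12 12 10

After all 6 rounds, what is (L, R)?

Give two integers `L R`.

Round 1 (k=27): L=58 R=68
Round 2 (k=39): L=68 R=89
Round 3 (k=36): L=89 R=207
Round 4 (k=12): L=207 R=226
Round 5 (k=12): L=226 R=80
Round 6 (k=10): L=80 R=197

Answer: 80 197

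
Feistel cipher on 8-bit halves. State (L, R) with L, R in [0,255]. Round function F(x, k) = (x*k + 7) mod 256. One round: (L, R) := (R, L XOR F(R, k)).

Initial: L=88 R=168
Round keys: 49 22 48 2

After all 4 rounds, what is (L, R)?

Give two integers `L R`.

Round 1 (k=49): L=168 R=119
Round 2 (k=22): L=119 R=233
Round 3 (k=48): L=233 R=192
Round 4 (k=2): L=192 R=110

Answer: 192 110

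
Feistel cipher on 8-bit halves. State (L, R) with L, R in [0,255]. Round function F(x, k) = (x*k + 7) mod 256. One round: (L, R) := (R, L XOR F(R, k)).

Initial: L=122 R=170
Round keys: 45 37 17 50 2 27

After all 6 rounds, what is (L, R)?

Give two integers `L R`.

Answer: 125 157

Derivation:
Round 1 (k=45): L=170 R=147
Round 2 (k=37): L=147 R=236
Round 3 (k=17): L=236 R=32
Round 4 (k=50): L=32 R=171
Round 5 (k=2): L=171 R=125
Round 6 (k=27): L=125 R=157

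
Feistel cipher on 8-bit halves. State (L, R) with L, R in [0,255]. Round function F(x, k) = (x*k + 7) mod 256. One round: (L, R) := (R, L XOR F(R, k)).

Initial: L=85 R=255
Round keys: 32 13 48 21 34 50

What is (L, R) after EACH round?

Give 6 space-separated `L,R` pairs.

Round 1 (k=32): L=255 R=178
Round 2 (k=13): L=178 R=238
Round 3 (k=48): L=238 R=21
Round 4 (k=21): L=21 R=46
Round 5 (k=34): L=46 R=54
Round 6 (k=50): L=54 R=189

Answer: 255,178 178,238 238,21 21,46 46,54 54,189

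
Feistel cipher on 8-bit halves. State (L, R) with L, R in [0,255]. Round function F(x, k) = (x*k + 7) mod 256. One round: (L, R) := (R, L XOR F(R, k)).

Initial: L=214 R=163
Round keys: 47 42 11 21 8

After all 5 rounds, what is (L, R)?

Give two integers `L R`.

Answer: 96 74

Derivation:
Round 1 (k=47): L=163 R=34
Round 2 (k=42): L=34 R=56
Round 3 (k=11): L=56 R=77
Round 4 (k=21): L=77 R=96
Round 5 (k=8): L=96 R=74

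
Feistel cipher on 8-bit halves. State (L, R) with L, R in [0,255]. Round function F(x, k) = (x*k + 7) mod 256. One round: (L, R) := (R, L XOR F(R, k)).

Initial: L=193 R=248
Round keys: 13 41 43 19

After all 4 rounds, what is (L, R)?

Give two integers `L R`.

Answer: 136 242

Derivation:
Round 1 (k=13): L=248 R=94
Round 2 (k=41): L=94 R=237
Round 3 (k=43): L=237 R=136
Round 4 (k=19): L=136 R=242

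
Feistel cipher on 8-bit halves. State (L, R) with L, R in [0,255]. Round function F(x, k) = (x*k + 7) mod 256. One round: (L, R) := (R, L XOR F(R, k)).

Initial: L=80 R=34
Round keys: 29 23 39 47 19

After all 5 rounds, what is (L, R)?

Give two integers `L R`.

Round 1 (k=29): L=34 R=177
Round 2 (k=23): L=177 R=204
Round 3 (k=39): L=204 R=170
Round 4 (k=47): L=170 R=241
Round 5 (k=19): L=241 R=64

Answer: 241 64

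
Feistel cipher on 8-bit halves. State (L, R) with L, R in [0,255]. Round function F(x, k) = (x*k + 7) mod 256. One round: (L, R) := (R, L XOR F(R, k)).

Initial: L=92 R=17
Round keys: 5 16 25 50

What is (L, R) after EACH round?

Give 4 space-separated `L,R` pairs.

Answer: 17,0 0,22 22,45 45,199

Derivation:
Round 1 (k=5): L=17 R=0
Round 2 (k=16): L=0 R=22
Round 3 (k=25): L=22 R=45
Round 4 (k=50): L=45 R=199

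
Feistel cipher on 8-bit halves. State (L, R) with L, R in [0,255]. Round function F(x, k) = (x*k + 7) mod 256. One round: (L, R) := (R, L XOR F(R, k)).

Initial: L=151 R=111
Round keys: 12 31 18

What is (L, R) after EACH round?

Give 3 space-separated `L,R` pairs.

Round 1 (k=12): L=111 R=172
Round 2 (k=31): L=172 R=180
Round 3 (k=18): L=180 R=3

Answer: 111,172 172,180 180,3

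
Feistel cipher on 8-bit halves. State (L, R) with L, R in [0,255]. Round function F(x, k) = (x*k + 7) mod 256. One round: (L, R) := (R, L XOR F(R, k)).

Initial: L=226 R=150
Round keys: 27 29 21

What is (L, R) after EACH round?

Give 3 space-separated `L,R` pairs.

Answer: 150,59 59,32 32,156

Derivation:
Round 1 (k=27): L=150 R=59
Round 2 (k=29): L=59 R=32
Round 3 (k=21): L=32 R=156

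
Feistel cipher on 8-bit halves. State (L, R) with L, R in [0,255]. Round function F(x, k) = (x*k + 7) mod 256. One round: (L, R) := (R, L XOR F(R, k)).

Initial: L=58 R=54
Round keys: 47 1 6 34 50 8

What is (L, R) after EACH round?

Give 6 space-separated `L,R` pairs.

Answer: 54,203 203,228 228,148 148,75 75,57 57,132

Derivation:
Round 1 (k=47): L=54 R=203
Round 2 (k=1): L=203 R=228
Round 3 (k=6): L=228 R=148
Round 4 (k=34): L=148 R=75
Round 5 (k=50): L=75 R=57
Round 6 (k=8): L=57 R=132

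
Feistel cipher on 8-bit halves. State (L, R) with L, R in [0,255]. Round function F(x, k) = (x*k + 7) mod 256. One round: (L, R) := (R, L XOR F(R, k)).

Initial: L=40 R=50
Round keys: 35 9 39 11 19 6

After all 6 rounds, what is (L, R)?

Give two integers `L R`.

Round 1 (k=35): L=50 R=245
Round 2 (k=9): L=245 R=150
Round 3 (k=39): L=150 R=20
Round 4 (k=11): L=20 R=117
Round 5 (k=19): L=117 R=162
Round 6 (k=6): L=162 R=166

Answer: 162 166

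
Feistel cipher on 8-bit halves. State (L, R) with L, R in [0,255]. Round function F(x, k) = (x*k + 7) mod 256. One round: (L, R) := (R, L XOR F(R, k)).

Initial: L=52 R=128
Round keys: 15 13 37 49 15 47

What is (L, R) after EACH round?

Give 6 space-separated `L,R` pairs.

Round 1 (k=15): L=128 R=179
Round 2 (k=13): L=179 R=158
Round 3 (k=37): L=158 R=110
Round 4 (k=49): L=110 R=139
Round 5 (k=15): L=139 R=66
Round 6 (k=47): L=66 R=174

Answer: 128,179 179,158 158,110 110,139 139,66 66,174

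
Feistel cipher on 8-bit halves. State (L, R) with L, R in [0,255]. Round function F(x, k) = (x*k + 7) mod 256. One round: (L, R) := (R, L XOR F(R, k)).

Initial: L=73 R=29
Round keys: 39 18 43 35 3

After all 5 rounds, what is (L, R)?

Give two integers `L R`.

Answer: 59 148

Derivation:
Round 1 (k=39): L=29 R=59
Round 2 (k=18): L=59 R=48
Round 3 (k=43): L=48 R=44
Round 4 (k=35): L=44 R=59
Round 5 (k=3): L=59 R=148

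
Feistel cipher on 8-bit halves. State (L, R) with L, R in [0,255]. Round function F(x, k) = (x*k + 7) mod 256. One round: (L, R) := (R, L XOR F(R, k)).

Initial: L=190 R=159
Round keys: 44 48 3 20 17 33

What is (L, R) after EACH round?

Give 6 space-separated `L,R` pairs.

Round 1 (k=44): L=159 R=229
Round 2 (k=48): L=229 R=104
Round 3 (k=3): L=104 R=218
Round 4 (k=20): L=218 R=103
Round 5 (k=17): L=103 R=4
Round 6 (k=33): L=4 R=236

Answer: 159,229 229,104 104,218 218,103 103,4 4,236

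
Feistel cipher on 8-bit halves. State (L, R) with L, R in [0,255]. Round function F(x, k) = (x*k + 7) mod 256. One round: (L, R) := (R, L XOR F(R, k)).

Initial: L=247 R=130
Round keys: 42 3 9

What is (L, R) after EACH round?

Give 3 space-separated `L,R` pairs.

Answer: 130,172 172,137 137,116

Derivation:
Round 1 (k=42): L=130 R=172
Round 2 (k=3): L=172 R=137
Round 3 (k=9): L=137 R=116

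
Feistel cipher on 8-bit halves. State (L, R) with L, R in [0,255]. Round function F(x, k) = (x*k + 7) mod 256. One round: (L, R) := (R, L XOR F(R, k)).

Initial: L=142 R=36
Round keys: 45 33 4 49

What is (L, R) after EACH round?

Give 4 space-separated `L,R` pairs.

Round 1 (k=45): L=36 R=213
Round 2 (k=33): L=213 R=88
Round 3 (k=4): L=88 R=178
Round 4 (k=49): L=178 R=65

Answer: 36,213 213,88 88,178 178,65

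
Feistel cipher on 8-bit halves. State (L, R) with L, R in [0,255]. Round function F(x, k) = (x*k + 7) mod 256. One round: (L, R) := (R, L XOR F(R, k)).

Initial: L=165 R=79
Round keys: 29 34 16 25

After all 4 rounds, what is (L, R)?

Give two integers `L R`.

Answer: 248 213

Derivation:
Round 1 (k=29): L=79 R=95
Round 2 (k=34): L=95 R=234
Round 3 (k=16): L=234 R=248
Round 4 (k=25): L=248 R=213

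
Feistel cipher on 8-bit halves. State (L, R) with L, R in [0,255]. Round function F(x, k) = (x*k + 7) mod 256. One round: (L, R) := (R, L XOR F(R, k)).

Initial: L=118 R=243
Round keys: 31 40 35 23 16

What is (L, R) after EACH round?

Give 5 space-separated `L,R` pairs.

Round 1 (k=31): L=243 R=2
Round 2 (k=40): L=2 R=164
Round 3 (k=35): L=164 R=113
Round 4 (k=23): L=113 R=138
Round 5 (k=16): L=138 R=214

Answer: 243,2 2,164 164,113 113,138 138,214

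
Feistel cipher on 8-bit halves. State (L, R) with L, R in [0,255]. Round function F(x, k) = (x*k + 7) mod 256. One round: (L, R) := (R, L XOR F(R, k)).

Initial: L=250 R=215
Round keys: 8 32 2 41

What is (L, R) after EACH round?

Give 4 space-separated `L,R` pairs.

Round 1 (k=8): L=215 R=69
Round 2 (k=32): L=69 R=112
Round 3 (k=2): L=112 R=162
Round 4 (k=41): L=162 R=137

Answer: 215,69 69,112 112,162 162,137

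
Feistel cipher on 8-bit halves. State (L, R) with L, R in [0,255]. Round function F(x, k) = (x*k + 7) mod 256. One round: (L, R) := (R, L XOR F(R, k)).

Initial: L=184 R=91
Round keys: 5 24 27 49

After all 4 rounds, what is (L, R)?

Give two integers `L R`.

Answer: 125 184

Derivation:
Round 1 (k=5): L=91 R=118
Round 2 (k=24): L=118 R=76
Round 3 (k=27): L=76 R=125
Round 4 (k=49): L=125 R=184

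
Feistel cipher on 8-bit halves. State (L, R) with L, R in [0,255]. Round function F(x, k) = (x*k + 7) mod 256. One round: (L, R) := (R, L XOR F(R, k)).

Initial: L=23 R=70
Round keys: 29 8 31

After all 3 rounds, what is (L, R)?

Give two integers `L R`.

Answer: 81 52

Derivation:
Round 1 (k=29): L=70 R=226
Round 2 (k=8): L=226 R=81
Round 3 (k=31): L=81 R=52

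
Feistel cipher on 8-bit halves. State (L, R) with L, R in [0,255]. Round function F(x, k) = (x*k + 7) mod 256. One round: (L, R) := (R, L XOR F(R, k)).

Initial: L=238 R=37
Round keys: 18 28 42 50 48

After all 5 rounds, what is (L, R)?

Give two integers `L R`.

Round 1 (k=18): L=37 R=79
Round 2 (k=28): L=79 R=142
Round 3 (k=42): L=142 R=28
Round 4 (k=50): L=28 R=241
Round 5 (k=48): L=241 R=43

Answer: 241 43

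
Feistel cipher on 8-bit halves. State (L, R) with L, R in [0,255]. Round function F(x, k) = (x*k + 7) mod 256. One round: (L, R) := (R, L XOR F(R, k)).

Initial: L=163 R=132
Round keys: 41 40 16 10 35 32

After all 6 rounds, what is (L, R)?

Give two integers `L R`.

Round 1 (k=41): L=132 R=136
Round 2 (k=40): L=136 R=195
Round 3 (k=16): L=195 R=191
Round 4 (k=10): L=191 R=190
Round 5 (k=35): L=190 R=190
Round 6 (k=32): L=190 R=121

Answer: 190 121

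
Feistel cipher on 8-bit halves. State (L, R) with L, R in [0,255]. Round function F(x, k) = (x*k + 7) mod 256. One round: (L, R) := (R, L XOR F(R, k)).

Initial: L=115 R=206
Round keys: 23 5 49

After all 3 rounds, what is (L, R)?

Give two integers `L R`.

Answer: 39 132

Derivation:
Round 1 (k=23): L=206 R=250
Round 2 (k=5): L=250 R=39
Round 3 (k=49): L=39 R=132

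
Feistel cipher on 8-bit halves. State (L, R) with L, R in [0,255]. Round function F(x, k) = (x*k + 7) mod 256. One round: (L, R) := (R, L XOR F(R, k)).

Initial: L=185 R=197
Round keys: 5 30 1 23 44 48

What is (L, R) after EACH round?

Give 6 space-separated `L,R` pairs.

Round 1 (k=5): L=197 R=89
Round 2 (k=30): L=89 R=176
Round 3 (k=1): L=176 R=238
Round 4 (k=23): L=238 R=217
Round 5 (k=44): L=217 R=189
Round 6 (k=48): L=189 R=174

Answer: 197,89 89,176 176,238 238,217 217,189 189,174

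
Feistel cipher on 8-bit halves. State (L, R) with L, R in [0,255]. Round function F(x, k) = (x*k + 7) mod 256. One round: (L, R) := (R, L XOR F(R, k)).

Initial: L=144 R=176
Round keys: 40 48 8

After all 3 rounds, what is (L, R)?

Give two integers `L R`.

Answer: 231 40

Derivation:
Round 1 (k=40): L=176 R=23
Round 2 (k=48): L=23 R=231
Round 3 (k=8): L=231 R=40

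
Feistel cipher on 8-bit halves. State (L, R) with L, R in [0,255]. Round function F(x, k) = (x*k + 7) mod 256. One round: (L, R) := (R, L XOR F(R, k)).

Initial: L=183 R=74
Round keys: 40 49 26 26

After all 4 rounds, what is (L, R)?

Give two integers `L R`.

Round 1 (k=40): L=74 R=32
Round 2 (k=49): L=32 R=109
Round 3 (k=26): L=109 R=57
Round 4 (k=26): L=57 R=188

Answer: 57 188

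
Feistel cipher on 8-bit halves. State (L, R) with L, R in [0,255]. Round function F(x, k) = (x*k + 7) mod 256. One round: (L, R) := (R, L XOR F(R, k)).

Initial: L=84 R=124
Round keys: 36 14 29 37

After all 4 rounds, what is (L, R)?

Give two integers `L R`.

Answer: 35 155

Derivation:
Round 1 (k=36): L=124 R=35
Round 2 (k=14): L=35 R=141
Round 3 (k=29): L=141 R=35
Round 4 (k=37): L=35 R=155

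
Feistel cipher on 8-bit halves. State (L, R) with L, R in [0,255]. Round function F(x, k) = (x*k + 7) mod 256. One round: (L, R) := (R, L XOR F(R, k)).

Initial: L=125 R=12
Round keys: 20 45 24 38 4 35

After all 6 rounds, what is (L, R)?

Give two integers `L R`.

Answer: 114 189

Derivation:
Round 1 (k=20): L=12 R=138
Round 2 (k=45): L=138 R=69
Round 3 (k=24): L=69 R=245
Round 4 (k=38): L=245 R=32
Round 5 (k=4): L=32 R=114
Round 6 (k=35): L=114 R=189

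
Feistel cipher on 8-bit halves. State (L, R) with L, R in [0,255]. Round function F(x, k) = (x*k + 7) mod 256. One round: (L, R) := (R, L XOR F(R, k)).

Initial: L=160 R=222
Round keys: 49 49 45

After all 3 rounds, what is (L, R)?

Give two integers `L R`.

Round 1 (k=49): L=222 R=37
Round 2 (k=49): L=37 R=194
Round 3 (k=45): L=194 R=4

Answer: 194 4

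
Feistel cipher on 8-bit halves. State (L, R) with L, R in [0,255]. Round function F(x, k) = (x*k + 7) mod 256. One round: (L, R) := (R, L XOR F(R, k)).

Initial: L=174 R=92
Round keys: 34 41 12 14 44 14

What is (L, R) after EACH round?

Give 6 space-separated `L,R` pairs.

Answer: 92,145 145,28 28,198 198,199 199,253 253,26

Derivation:
Round 1 (k=34): L=92 R=145
Round 2 (k=41): L=145 R=28
Round 3 (k=12): L=28 R=198
Round 4 (k=14): L=198 R=199
Round 5 (k=44): L=199 R=253
Round 6 (k=14): L=253 R=26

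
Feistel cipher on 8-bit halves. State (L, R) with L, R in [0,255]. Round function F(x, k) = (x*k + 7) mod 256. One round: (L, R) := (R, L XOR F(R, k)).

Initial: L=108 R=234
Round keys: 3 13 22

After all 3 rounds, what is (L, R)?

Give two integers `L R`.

Answer: 118 130

Derivation:
Round 1 (k=3): L=234 R=169
Round 2 (k=13): L=169 R=118
Round 3 (k=22): L=118 R=130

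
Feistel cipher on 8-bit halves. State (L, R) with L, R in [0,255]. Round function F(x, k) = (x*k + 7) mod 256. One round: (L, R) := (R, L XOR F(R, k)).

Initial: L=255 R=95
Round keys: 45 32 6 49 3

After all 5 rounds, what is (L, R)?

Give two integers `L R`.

Answer: 1 152

Derivation:
Round 1 (k=45): L=95 R=69
Round 2 (k=32): L=69 R=248
Round 3 (k=6): L=248 R=146
Round 4 (k=49): L=146 R=1
Round 5 (k=3): L=1 R=152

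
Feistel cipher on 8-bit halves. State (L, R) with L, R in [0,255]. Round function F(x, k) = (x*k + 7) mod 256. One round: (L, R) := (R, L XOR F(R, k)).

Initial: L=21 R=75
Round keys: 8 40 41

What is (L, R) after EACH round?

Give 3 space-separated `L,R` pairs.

Answer: 75,74 74,220 220,9

Derivation:
Round 1 (k=8): L=75 R=74
Round 2 (k=40): L=74 R=220
Round 3 (k=41): L=220 R=9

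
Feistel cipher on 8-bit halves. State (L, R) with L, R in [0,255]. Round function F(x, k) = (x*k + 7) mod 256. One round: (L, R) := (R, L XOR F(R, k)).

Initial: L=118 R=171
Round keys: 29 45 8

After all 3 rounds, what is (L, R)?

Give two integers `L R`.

Round 1 (k=29): L=171 R=16
Round 2 (k=45): L=16 R=124
Round 3 (k=8): L=124 R=247

Answer: 124 247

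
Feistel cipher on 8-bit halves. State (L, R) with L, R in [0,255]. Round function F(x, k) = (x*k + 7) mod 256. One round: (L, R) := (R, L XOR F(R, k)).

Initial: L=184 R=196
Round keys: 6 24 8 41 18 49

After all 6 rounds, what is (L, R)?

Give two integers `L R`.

Answer: 151 186

Derivation:
Round 1 (k=6): L=196 R=39
Round 2 (k=24): L=39 R=107
Round 3 (k=8): L=107 R=120
Round 4 (k=41): L=120 R=84
Round 5 (k=18): L=84 R=151
Round 6 (k=49): L=151 R=186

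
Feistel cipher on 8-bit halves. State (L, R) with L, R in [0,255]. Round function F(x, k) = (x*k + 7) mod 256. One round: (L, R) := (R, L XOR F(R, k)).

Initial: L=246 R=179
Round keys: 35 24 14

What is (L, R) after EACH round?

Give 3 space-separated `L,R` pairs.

Answer: 179,118 118,164 164,137

Derivation:
Round 1 (k=35): L=179 R=118
Round 2 (k=24): L=118 R=164
Round 3 (k=14): L=164 R=137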